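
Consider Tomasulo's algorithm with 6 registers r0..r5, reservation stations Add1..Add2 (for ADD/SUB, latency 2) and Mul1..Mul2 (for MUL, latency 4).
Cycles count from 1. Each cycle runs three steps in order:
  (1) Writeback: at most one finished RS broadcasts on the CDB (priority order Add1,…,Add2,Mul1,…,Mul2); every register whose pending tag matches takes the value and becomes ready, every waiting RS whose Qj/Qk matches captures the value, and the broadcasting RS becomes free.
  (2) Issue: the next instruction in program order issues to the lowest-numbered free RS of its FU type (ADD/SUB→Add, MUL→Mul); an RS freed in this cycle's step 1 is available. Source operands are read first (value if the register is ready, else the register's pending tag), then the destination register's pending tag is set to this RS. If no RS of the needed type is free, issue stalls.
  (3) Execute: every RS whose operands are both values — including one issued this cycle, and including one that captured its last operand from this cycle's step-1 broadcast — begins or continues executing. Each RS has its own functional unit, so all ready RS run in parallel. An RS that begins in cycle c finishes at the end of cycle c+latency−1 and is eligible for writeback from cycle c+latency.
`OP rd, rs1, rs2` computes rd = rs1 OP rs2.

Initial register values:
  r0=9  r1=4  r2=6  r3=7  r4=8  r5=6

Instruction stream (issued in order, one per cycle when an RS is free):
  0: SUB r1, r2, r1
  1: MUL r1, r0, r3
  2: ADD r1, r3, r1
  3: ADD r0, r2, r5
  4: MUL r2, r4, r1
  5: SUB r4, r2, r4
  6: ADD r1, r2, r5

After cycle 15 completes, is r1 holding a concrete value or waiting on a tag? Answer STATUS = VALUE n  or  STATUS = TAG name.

cycle 1: issue SUB r1<-Add1 // r0:9,r1:Add1,r2:6,r3:7,r4:8,r5:6
cycle 2: issue MUL r1<-Mul1 // r0:9,r1:Mul1,r2:6,r3:7,r4:8,r5:6
cycle 3: CDB Add1=2; issue ADD r1<-Add1 // r0:9,r1:Add1,r2:6,r3:7,r4:8,r5:6
cycle 4: issue ADD r0<-Add2 // r0:Add2,r1:Add1,r2:6,r3:7,r4:8,r5:6
cycle 5: issue MUL r2<-Mul2 // r0:Add2,r1:Add1,r2:Mul2,r3:7,r4:8,r5:6
cycle 6: CDB Add2=12; issue SUB r4<-Add2 // r0:12,r1:Add1,r2:Mul2,r3:7,r4:Add2,r5:6
cycle 7: CDB Mul1=63; stall // r0:12,r1:Add1,r2:Mul2,r3:7,r4:Add2,r5:6
cycle 8: stall // r0:12,r1:Add1,r2:Mul2,r3:7,r4:Add2,r5:6
cycle 9: CDB Add1=70; issue ADD r1<-Add1 // r0:12,r1:Add1,r2:Mul2,r3:7,r4:Add2,r5:6
cycle 10: - // r0:12,r1:Add1,r2:Mul2,r3:7,r4:Add2,r5:6
cycle 11: - // r0:12,r1:Add1,r2:Mul2,r3:7,r4:Add2,r5:6
cycle 12: - // r0:12,r1:Add1,r2:Mul2,r3:7,r4:Add2,r5:6
cycle 13: CDB Mul2=560 // r0:12,r1:Add1,r2:560,r3:7,r4:Add2,r5:6
cycle 14: - // r0:12,r1:Add1,r2:560,r3:7,r4:Add2,r5:6
cycle 15: CDB Add1=566 // r0:12,r1:566,r2:560,r3:7,r4:Add2,r5:6

STATUS = VALUE 566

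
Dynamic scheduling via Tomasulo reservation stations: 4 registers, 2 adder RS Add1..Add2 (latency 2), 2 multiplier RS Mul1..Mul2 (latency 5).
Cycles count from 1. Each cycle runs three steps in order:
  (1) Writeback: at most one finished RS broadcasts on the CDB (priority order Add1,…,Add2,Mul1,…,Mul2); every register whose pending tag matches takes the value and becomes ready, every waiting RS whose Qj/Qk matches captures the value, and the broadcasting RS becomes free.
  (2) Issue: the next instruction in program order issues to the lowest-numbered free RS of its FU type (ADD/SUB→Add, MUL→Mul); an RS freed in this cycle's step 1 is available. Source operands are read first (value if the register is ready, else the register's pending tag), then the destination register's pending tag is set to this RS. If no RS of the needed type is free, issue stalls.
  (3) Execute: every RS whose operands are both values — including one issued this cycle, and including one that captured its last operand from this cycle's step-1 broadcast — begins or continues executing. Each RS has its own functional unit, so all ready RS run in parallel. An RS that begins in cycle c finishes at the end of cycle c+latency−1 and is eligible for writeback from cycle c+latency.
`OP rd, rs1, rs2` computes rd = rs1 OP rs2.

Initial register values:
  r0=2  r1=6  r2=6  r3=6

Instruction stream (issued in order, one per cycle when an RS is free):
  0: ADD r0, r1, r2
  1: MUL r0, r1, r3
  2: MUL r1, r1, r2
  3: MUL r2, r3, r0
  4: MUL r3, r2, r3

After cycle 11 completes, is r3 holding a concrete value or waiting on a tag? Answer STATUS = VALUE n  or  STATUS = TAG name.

STATUS = TAG Mul2

c1: issue ADD r0<-Add1 | r0:Add1,r1:6,r2:6,r3:6
c2: issue MUL r0<-Mul1 | r0:Mul1,r1:6,r2:6,r3:6
c3: CDB Add1=12; issue MUL r1<-Mul2 | r0:Mul1,r1:Mul2,r2:6,r3:6
c4: stall | r0:Mul1,r1:Mul2,r2:6,r3:6
c5: stall | r0:Mul1,r1:Mul2,r2:6,r3:6
c6: stall | r0:Mul1,r1:Mul2,r2:6,r3:6
c7: CDB Mul1=36; issue MUL r2<-Mul1 | r0:36,r1:Mul2,r2:Mul1,r3:6
c8: CDB Mul2=36; issue MUL r3<-Mul2 | r0:36,r1:36,r2:Mul1,r3:Mul2
c9: - | r0:36,r1:36,r2:Mul1,r3:Mul2
c10: - | r0:36,r1:36,r2:Mul1,r3:Mul2
c11: - | r0:36,r1:36,r2:Mul1,r3:Mul2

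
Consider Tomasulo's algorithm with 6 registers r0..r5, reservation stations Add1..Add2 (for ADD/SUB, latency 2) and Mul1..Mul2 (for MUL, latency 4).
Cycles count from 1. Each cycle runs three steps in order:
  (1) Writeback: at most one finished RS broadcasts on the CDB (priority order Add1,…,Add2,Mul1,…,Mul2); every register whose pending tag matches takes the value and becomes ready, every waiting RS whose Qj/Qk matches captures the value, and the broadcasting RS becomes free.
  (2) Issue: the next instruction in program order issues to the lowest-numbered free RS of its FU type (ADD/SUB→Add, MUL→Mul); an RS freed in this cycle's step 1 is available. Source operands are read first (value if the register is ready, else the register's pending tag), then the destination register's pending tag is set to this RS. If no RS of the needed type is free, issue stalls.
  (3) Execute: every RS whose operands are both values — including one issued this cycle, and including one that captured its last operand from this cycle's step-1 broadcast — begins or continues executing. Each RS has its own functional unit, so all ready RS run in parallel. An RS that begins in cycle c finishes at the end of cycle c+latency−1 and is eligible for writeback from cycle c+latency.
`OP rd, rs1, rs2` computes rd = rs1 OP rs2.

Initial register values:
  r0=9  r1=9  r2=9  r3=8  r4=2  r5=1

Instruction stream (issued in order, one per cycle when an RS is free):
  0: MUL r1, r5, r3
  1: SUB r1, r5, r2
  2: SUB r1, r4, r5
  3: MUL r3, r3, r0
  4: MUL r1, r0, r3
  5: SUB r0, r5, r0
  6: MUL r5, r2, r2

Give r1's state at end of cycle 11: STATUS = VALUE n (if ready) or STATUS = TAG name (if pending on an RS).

  c1: issue MUL r1<-Mul1  regs: r0:9,r1:Mul1,r2:9,r3:8,r4:2,r5:1
  c2: issue SUB r1<-Add1  regs: r0:9,r1:Add1,r2:9,r3:8,r4:2,r5:1
  c3: issue SUB r1<-Add2  regs: r0:9,r1:Add2,r2:9,r3:8,r4:2,r5:1
  c4: CDB Add1=-8; issue MUL r3<-Mul2  regs: r0:9,r1:Add2,r2:9,r3:Mul2,r4:2,r5:1
  c5: CDB Add2=1; stall  regs: r0:9,r1:1,r2:9,r3:Mul2,r4:2,r5:1
  c6: CDB Mul1=8; issue MUL r1<-Mul1  regs: r0:9,r1:Mul1,r2:9,r3:Mul2,r4:2,r5:1
  c7: issue SUB r0<-Add1  regs: r0:Add1,r1:Mul1,r2:9,r3:Mul2,r4:2,r5:1
  c8: CDB Mul2=72; issue MUL r5<-Mul2  regs: r0:Add1,r1:Mul1,r2:9,r3:72,r4:2,r5:Mul2
  c9: CDB Add1=-8  regs: r0:-8,r1:Mul1,r2:9,r3:72,r4:2,r5:Mul2
  c10: -  regs: r0:-8,r1:Mul1,r2:9,r3:72,r4:2,r5:Mul2
  c11: -  regs: r0:-8,r1:Mul1,r2:9,r3:72,r4:2,r5:Mul2

STATUS = TAG Mul1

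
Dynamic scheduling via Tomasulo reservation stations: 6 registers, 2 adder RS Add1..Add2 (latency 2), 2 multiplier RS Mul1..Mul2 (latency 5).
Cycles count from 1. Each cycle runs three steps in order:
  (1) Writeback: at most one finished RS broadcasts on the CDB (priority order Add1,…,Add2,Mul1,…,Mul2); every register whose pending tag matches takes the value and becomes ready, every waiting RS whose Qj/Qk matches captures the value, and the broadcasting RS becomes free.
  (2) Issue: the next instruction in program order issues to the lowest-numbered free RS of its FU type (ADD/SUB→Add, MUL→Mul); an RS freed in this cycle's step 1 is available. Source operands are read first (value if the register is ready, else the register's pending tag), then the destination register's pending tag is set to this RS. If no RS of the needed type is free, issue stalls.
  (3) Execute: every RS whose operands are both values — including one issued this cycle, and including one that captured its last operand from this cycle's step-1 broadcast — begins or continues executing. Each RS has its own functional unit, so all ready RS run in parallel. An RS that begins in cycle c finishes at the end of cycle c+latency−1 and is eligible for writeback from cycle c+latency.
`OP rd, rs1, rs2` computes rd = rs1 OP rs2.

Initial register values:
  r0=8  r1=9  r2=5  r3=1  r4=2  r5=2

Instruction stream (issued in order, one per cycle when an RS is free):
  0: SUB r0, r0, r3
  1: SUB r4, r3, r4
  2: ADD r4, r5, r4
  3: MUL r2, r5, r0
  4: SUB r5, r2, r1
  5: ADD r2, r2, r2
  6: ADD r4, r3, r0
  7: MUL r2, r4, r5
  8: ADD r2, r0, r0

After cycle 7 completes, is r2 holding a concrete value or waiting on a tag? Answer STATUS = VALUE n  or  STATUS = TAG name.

  c1: issue SUB r0<-Add1  regs: r0:Add1,r1:9,r2:5,r3:1,r4:2,r5:2
  c2: issue SUB r4<-Add2  regs: r0:Add1,r1:9,r2:5,r3:1,r4:Add2,r5:2
  c3: CDB Add1=7; issue ADD r4<-Add1  regs: r0:7,r1:9,r2:5,r3:1,r4:Add1,r5:2
  c4: CDB Add2=-1; issue MUL r2<-Mul1  regs: r0:7,r1:9,r2:Mul1,r3:1,r4:Add1,r5:2
  c5: issue SUB r5<-Add2  regs: r0:7,r1:9,r2:Mul1,r3:1,r4:Add1,r5:Add2
  c6: CDB Add1=1; issue ADD r2<-Add1  regs: r0:7,r1:9,r2:Add1,r3:1,r4:1,r5:Add2
  c7: stall  regs: r0:7,r1:9,r2:Add1,r3:1,r4:1,r5:Add2

STATUS = TAG Add1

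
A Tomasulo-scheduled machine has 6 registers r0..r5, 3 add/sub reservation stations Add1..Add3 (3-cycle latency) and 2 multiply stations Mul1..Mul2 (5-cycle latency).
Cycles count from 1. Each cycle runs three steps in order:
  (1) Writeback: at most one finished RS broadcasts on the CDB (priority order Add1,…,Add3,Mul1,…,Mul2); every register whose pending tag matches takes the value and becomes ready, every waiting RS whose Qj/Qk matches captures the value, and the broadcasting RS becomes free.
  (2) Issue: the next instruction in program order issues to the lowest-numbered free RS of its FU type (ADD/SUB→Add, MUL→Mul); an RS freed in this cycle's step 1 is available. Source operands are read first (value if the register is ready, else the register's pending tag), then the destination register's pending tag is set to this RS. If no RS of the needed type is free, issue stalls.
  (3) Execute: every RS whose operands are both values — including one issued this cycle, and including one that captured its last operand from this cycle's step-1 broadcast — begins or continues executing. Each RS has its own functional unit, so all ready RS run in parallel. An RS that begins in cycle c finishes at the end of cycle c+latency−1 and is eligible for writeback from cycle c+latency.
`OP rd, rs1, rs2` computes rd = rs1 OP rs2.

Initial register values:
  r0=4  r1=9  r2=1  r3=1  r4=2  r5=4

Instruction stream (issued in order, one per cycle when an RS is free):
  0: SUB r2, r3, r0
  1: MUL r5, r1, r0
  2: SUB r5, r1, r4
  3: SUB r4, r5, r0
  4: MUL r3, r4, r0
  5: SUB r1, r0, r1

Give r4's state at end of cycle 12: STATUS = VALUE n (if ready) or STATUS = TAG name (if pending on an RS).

c1: issue SUB r2<-Add1 | r0:4,r1:9,r2:Add1,r3:1,r4:2,r5:4
c2: issue MUL r5<-Mul1 | r0:4,r1:9,r2:Add1,r3:1,r4:2,r5:Mul1
c3: issue SUB r5<-Add2 | r0:4,r1:9,r2:Add1,r3:1,r4:2,r5:Add2
c4: CDB Add1=-3; issue SUB r4<-Add1 | r0:4,r1:9,r2:-3,r3:1,r4:Add1,r5:Add2
c5: issue MUL r3<-Mul2 | r0:4,r1:9,r2:-3,r3:Mul2,r4:Add1,r5:Add2
c6: CDB Add2=7; issue SUB r1<-Add2 | r0:4,r1:Add2,r2:-3,r3:Mul2,r4:Add1,r5:7
c7: CDB Mul1=36 | r0:4,r1:Add2,r2:-3,r3:Mul2,r4:Add1,r5:7
c8: - | r0:4,r1:Add2,r2:-3,r3:Mul2,r4:Add1,r5:7
c9: CDB Add1=3 | r0:4,r1:Add2,r2:-3,r3:Mul2,r4:3,r5:7
c10: CDB Add2=-5 | r0:4,r1:-5,r2:-3,r3:Mul2,r4:3,r5:7
c11: - | r0:4,r1:-5,r2:-3,r3:Mul2,r4:3,r5:7
c12: - | r0:4,r1:-5,r2:-3,r3:Mul2,r4:3,r5:7

STATUS = VALUE 3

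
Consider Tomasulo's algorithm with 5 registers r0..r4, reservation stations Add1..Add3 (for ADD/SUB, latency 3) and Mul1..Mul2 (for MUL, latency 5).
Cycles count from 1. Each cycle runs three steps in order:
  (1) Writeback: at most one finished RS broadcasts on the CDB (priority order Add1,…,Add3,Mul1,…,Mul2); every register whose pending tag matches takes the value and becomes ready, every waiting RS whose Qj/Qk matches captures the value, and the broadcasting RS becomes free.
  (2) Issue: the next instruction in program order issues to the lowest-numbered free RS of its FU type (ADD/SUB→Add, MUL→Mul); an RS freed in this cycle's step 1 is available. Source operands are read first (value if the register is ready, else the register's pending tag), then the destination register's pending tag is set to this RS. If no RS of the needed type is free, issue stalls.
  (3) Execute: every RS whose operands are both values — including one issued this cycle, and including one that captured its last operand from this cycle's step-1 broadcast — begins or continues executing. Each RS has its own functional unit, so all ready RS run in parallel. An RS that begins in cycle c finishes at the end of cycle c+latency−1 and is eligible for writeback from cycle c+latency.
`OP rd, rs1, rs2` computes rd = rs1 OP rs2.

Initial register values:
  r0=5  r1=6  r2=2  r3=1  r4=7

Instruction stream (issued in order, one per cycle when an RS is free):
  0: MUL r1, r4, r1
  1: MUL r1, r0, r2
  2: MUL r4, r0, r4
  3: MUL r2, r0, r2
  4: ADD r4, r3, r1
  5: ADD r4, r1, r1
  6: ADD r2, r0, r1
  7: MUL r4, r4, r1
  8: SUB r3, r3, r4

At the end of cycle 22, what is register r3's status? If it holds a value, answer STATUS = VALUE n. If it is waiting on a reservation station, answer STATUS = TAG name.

STATUS = VALUE -199

  c1: issue MUL r1<-Mul1  regs: r0:5,r1:Mul1,r2:2,r3:1,r4:7
  c2: issue MUL r1<-Mul2  regs: r0:5,r1:Mul2,r2:2,r3:1,r4:7
  c3: stall  regs: r0:5,r1:Mul2,r2:2,r3:1,r4:7
  c4: stall  regs: r0:5,r1:Mul2,r2:2,r3:1,r4:7
  c5: stall  regs: r0:5,r1:Mul2,r2:2,r3:1,r4:7
  c6: CDB Mul1=42; issue MUL r4<-Mul1  regs: r0:5,r1:Mul2,r2:2,r3:1,r4:Mul1
  c7: CDB Mul2=10; issue MUL r2<-Mul2  regs: r0:5,r1:10,r2:Mul2,r3:1,r4:Mul1
  c8: issue ADD r4<-Add1  regs: r0:5,r1:10,r2:Mul2,r3:1,r4:Add1
  c9: issue ADD r4<-Add2  regs: r0:5,r1:10,r2:Mul2,r3:1,r4:Add2
  c10: issue ADD r2<-Add3  regs: r0:5,r1:10,r2:Add3,r3:1,r4:Add2
  c11: CDB Add1=11; stall  regs: r0:5,r1:10,r2:Add3,r3:1,r4:Add2
  c12: CDB Add2=20; stall  regs: r0:5,r1:10,r2:Add3,r3:1,r4:20
  c13: CDB Add3=15; stall  regs: r0:5,r1:10,r2:15,r3:1,r4:20
  c14: CDB Mul1=35; issue MUL r4<-Mul1  regs: r0:5,r1:10,r2:15,r3:1,r4:Mul1
  c15: CDB Mul2=10; issue SUB r3<-Add1  regs: r0:5,r1:10,r2:15,r3:Add1,r4:Mul1
  c16: -  regs: r0:5,r1:10,r2:15,r3:Add1,r4:Mul1
  c17: -  regs: r0:5,r1:10,r2:15,r3:Add1,r4:Mul1
  c18: -  regs: r0:5,r1:10,r2:15,r3:Add1,r4:Mul1
  c19: CDB Mul1=200  regs: r0:5,r1:10,r2:15,r3:Add1,r4:200
  c20: -  regs: r0:5,r1:10,r2:15,r3:Add1,r4:200
  c21: -  regs: r0:5,r1:10,r2:15,r3:Add1,r4:200
  c22: CDB Add1=-199  regs: r0:5,r1:10,r2:15,r3:-199,r4:200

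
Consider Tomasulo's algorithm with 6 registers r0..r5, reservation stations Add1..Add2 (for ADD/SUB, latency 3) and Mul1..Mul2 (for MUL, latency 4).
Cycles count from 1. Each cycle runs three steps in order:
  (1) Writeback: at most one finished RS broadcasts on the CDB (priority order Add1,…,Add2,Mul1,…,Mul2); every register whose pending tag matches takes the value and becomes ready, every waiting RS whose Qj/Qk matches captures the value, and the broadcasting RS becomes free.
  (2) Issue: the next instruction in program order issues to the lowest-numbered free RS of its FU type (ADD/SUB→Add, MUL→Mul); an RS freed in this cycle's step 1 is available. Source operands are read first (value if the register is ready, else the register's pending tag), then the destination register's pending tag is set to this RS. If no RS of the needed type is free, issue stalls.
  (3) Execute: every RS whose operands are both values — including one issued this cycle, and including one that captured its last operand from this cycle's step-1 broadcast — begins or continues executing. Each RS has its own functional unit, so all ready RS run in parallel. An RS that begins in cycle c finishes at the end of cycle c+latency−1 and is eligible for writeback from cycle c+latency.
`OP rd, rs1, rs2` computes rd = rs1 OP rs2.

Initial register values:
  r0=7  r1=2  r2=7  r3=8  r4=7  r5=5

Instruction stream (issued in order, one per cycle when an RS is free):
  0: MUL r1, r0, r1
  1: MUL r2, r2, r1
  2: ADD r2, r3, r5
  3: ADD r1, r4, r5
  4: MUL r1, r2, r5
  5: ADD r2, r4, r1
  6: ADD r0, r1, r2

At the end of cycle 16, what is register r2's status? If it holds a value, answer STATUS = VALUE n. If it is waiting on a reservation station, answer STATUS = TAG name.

cycle 1: issue MUL r1<-Mul1 // r0:7,r1:Mul1,r2:7,r3:8,r4:7,r5:5
cycle 2: issue MUL r2<-Mul2 // r0:7,r1:Mul1,r2:Mul2,r3:8,r4:7,r5:5
cycle 3: issue ADD r2<-Add1 // r0:7,r1:Mul1,r2:Add1,r3:8,r4:7,r5:5
cycle 4: issue ADD r1<-Add2 // r0:7,r1:Add2,r2:Add1,r3:8,r4:7,r5:5
cycle 5: CDB Mul1=14; issue MUL r1<-Mul1 // r0:7,r1:Mul1,r2:Add1,r3:8,r4:7,r5:5
cycle 6: CDB Add1=13; issue ADD r2<-Add1 // r0:7,r1:Mul1,r2:Add1,r3:8,r4:7,r5:5
cycle 7: CDB Add2=12; issue ADD r0<-Add2 // r0:Add2,r1:Mul1,r2:Add1,r3:8,r4:7,r5:5
cycle 8: - // r0:Add2,r1:Mul1,r2:Add1,r3:8,r4:7,r5:5
cycle 9: CDB Mul2=98 // r0:Add2,r1:Mul1,r2:Add1,r3:8,r4:7,r5:5
cycle 10: CDB Mul1=65 // r0:Add2,r1:65,r2:Add1,r3:8,r4:7,r5:5
cycle 11: - // r0:Add2,r1:65,r2:Add1,r3:8,r4:7,r5:5
cycle 12: - // r0:Add2,r1:65,r2:Add1,r3:8,r4:7,r5:5
cycle 13: CDB Add1=72 // r0:Add2,r1:65,r2:72,r3:8,r4:7,r5:5
cycle 14: - // r0:Add2,r1:65,r2:72,r3:8,r4:7,r5:5
cycle 15: - // r0:Add2,r1:65,r2:72,r3:8,r4:7,r5:5
cycle 16: CDB Add2=137 // r0:137,r1:65,r2:72,r3:8,r4:7,r5:5

STATUS = VALUE 72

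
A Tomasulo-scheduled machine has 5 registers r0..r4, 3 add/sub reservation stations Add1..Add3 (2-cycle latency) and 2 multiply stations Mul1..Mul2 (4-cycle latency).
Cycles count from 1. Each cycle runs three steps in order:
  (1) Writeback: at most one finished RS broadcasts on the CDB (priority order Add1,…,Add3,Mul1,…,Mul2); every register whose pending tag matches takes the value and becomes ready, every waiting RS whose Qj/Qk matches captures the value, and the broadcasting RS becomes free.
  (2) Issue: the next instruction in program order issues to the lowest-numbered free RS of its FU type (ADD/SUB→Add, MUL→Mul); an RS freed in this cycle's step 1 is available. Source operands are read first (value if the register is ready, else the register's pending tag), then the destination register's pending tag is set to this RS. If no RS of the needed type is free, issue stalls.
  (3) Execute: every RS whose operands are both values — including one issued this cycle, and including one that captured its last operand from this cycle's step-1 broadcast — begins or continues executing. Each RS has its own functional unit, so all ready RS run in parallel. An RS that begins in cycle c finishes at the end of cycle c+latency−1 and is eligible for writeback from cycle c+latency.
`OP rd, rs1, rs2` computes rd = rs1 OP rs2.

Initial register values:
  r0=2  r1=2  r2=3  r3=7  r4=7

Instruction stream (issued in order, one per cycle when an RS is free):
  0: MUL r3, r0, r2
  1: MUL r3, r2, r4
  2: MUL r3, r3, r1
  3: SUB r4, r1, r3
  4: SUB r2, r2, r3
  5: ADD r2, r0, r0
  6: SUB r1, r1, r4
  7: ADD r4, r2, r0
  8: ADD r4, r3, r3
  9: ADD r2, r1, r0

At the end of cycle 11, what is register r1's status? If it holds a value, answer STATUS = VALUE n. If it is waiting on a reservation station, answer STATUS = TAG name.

c1: issue MUL r3<-Mul1 | r0:2,r1:2,r2:3,r3:Mul1,r4:7
c2: issue MUL r3<-Mul2 | r0:2,r1:2,r2:3,r3:Mul2,r4:7
c3: stall | r0:2,r1:2,r2:3,r3:Mul2,r4:7
c4: stall | r0:2,r1:2,r2:3,r3:Mul2,r4:7
c5: CDB Mul1=6; issue MUL r3<-Mul1 | r0:2,r1:2,r2:3,r3:Mul1,r4:7
c6: CDB Mul2=21; issue SUB r4<-Add1 | r0:2,r1:2,r2:3,r3:Mul1,r4:Add1
c7: issue SUB r2<-Add2 | r0:2,r1:2,r2:Add2,r3:Mul1,r4:Add1
c8: issue ADD r2<-Add3 | r0:2,r1:2,r2:Add3,r3:Mul1,r4:Add1
c9: stall | r0:2,r1:2,r2:Add3,r3:Mul1,r4:Add1
c10: CDB Add3=4; issue SUB r1<-Add3 | r0:2,r1:Add3,r2:4,r3:Mul1,r4:Add1
c11: CDB Mul1=42; stall | r0:2,r1:Add3,r2:4,r3:42,r4:Add1

STATUS = TAG Add3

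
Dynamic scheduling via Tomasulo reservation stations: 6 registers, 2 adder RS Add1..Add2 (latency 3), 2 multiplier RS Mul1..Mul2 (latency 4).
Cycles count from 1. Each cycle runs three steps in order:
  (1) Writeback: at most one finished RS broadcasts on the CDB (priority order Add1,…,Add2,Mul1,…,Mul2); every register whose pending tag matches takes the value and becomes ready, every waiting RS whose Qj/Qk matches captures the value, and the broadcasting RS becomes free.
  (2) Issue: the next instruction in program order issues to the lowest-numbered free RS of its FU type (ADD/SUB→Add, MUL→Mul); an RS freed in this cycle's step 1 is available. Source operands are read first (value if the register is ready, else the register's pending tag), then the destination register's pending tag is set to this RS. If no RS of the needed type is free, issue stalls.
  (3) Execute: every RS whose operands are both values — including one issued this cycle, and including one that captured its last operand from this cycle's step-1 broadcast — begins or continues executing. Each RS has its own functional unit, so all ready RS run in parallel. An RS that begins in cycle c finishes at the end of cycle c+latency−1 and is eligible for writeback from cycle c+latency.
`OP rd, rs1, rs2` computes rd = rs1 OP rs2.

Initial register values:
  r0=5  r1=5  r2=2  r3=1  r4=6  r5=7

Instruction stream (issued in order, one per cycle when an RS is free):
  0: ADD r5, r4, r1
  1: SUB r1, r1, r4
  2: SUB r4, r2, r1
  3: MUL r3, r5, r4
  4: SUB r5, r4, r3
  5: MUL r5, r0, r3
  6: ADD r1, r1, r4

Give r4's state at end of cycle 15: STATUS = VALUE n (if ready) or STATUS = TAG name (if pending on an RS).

STATUS = VALUE 3

c1: issue ADD r5<-Add1 | r0:5,r1:5,r2:2,r3:1,r4:6,r5:Add1
c2: issue SUB r1<-Add2 | r0:5,r1:Add2,r2:2,r3:1,r4:6,r5:Add1
c3: stall | r0:5,r1:Add2,r2:2,r3:1,r4:6,r5:Add1
c4: CDB Add1=11; issue SUB r4<-Add1 | r0:5,r1:Add2,r2:2,r3:1,r4:Add1,r5:11
c5: CDB Add2=-1; issue MUL r3<-Mul1 | r0:5,r1:-1,r2:2,r3:Mul1,r4:Add1,r5:11
c6: issue SUB r5<-Add2 | r0:5,r1:-1,r2:2,r3:Mul1,r4:Add1,r5:Add2
c7: issue MUL r5<-Mul2 | r0:5,r1:-1,r2:2,r3:Mul1,r4:Add1,r5:Mul2
c8: CDB Add1=3; issue ADD r1<-Add1 | r0:5,r1:Add1,r2:2,r3:Mul1,r4:3,r5:Mul2
c9: - | r0:5,r1:Add1,r2:2,r3:Mul1,r4:3,r5:Mul2
c10: - | r0:5,r1:Add1,r2:2,r3:Mul1,r4:3,r5:Mul2
c11: CDB Add1=2 | r0:5,r1:2,r2:2,r3:Mul1,r4:3,r5:Mul2
c12: CDB Mul1=33 | r0:5,r1:2,r2:2,r3:33,r4:3,r5:Mul2
c13: - | r0:5,r1:2,r2:2,r3:33,r4:3,r5:Mul2
c14: - | r0:5,r1:2,r2:2,r3:33,r4:3,r5:Mul2
c15: CDB Add2=-30 | r0:5,r1:2,r2:2,r3:33,r4:3,r5:Mul2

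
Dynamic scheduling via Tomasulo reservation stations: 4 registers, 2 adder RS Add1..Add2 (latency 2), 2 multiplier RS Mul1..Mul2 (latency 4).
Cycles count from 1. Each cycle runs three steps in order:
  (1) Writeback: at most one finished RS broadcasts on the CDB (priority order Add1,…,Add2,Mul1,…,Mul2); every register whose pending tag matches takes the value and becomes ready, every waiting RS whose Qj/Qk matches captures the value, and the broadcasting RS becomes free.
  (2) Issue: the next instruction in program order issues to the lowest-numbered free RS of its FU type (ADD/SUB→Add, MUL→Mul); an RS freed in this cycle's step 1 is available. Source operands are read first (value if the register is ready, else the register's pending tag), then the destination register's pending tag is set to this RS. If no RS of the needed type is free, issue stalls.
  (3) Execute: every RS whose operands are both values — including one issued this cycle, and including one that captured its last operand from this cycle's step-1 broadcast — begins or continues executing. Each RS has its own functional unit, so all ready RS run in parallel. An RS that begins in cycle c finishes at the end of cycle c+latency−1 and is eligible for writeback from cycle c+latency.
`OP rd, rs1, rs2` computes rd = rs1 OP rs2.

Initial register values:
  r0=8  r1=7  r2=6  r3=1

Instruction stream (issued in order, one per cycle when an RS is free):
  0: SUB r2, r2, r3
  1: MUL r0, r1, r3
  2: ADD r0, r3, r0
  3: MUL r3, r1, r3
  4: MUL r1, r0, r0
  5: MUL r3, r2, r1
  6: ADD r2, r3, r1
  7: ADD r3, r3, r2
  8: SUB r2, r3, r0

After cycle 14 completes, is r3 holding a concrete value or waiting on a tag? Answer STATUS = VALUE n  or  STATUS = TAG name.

c1: issue SUB r2<-Add1 | r0:8,r1:7,r2:Add1,r3:1
c2: issue MUL r0<-Mul1 | r0:Mul1,r1:7,r2:Add1,r3:1
c3: CDB Add1=5; issue ADD r0<-Add1 | r0:Add1,r1:7,r2:5,r3:1
c4: issue MUL r3<-Mul2 | r0:Add1,r1:7,r2:5,r3:Mul2
c5: stall | r0:Add1,r1:7,r2:5,r3:Mul2
c6: CDB Mul1=7; issue MUL r1<-Mul1 | r0:Add1,r1:Mul1,r2:5,r3:Mul2
c7: stall | r0:Add1,r1:Mul1,r2:5,r3:Mul2
c8: CDB Add1=8; stall | r0:8,r1:Mul1,r2:5,r3:Mul2
c9: CDB Mul2=7; issue MUL r3<-Mul2 | r0:8,r1:Mul1,r2:5,r3:Mul2
c10: issue ADD r2<-Add1 | r0:8,r1:Mul1,r2:Add1,r3:Mul2
c11: issue ADD r3<-Add2 | r0:8,r1:Mul1,r2:Add1,r3:Add2
c12: CDB Mul1=64; stall | r0:8,r1:64,r2:Add1,r3:Add2
c13: stall | r0:8,r1:64,r2:Add1,r3:Add2
c14: stall | r0:8,r1:64,r2:Add1,r3:Add2

STATUS = TAG Add2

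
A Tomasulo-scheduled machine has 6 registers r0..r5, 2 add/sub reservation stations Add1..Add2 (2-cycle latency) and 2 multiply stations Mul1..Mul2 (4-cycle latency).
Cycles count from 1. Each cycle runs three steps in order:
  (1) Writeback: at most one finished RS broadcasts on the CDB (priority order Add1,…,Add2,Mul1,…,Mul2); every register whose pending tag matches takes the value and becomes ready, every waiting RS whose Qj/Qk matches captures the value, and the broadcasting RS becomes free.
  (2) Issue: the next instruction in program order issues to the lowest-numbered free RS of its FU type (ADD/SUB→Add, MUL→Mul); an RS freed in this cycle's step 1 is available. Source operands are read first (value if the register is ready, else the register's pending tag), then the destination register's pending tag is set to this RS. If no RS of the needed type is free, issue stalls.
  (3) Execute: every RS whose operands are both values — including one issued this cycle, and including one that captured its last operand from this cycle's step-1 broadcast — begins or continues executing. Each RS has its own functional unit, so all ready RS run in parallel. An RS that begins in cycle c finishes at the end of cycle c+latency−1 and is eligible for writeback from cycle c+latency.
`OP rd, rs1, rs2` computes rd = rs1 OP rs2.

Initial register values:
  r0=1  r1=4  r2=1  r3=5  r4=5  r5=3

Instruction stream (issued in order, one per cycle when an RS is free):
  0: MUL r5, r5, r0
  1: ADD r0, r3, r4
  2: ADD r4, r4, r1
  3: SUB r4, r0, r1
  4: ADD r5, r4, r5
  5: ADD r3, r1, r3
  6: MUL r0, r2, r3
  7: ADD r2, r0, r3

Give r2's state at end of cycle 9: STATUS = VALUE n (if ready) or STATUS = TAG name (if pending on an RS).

STATUS = TAG Add1

c1: issue MUL r5<-Mul1 | r0:1,r1:4,r2:1,r3:5,r4:5,r5:Mul1
c2: issue ADD r0<-Add1 | r0:Add1,r1:4,r2:1,r3:5,r4:5,r5:Mul1
c3: issue ADD r4<-Add2 | r0:Add1,r1:4,r2:1,r3:5,r4:Add2,r5:Mul1
c4: CDB Add1=10; issue SUB r4<-Add1 | r0:10,r1:4,r2:1,r3:5,r4:Add1,r5:Mul1
c5: CDB Add2=9; issue ADD r5<-Add2 | r0:10,r1:4,r2:1,r3:5,r4:Add1,r5:Add2
c6: CDB Add1=6; issue ADD r3<-Add1 | r0:10,r1:4,r2:1,r3:Add1,r4:6,r5:Add2
c7: CDB Mul1=3; issue MUL r0<-Mul1 | r0:Mul1,r1:4,r2:1,r3:Add1,r4:6,r5:Add2
c8: CDB Add1=9; issue ADD r2<-Add1 | r0:Mul1,r1:4,r2:Add1,r3:9,r4:6,r5:Add2
c9: CDB Add2=9 | r0:Mul1,r1:4,r2:Add1,r3:9,r4:6,r5:9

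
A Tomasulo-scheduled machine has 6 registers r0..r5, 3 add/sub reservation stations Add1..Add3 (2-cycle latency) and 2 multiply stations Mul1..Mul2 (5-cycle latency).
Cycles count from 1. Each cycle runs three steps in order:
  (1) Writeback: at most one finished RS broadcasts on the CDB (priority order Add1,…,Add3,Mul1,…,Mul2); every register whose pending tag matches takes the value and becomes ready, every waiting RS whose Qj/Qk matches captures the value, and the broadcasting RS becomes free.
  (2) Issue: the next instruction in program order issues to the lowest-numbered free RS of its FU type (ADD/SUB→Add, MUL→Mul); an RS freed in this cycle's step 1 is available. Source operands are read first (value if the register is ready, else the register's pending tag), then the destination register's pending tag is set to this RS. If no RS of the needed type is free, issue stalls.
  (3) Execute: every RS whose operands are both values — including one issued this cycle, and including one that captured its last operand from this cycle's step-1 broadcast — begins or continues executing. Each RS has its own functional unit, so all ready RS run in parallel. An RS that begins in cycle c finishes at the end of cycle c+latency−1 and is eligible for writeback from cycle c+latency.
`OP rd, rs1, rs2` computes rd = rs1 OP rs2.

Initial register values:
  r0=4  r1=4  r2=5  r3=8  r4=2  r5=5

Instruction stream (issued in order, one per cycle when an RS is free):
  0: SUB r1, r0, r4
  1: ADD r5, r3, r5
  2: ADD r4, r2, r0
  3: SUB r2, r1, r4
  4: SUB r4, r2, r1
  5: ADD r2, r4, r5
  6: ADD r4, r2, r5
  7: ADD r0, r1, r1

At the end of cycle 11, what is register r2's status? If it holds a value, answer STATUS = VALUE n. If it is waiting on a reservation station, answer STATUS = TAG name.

  c1: issue SUB r1<-Add1  regs: r0:4,r1:Add1,r2:5,r3:8,r4:2,r5:5
  c2: issue ADD r5<-Add2  regs: r0:4,r1:Add1,r2:5,r3:8,r4:2,r5:Add2
  c3: CDB Add1=2; issue ADD r4<-Add1  regs: r0:4,r1:2,r2:5,r3:8,r4:Add1,r5:Add2
  c4: CDB Add2=13; issue SUB r2<-Add2  regs: r0:4,r1:2,r2:Add2,r3:8,r4:Add1,r5:13
  c5: CDB Add1=9; issue SUB r4<-Add1  regs: r0:4,r1:2,r2:Add2,r3:8,r4:Add1,r5:13
  c6: issue ADD r2<-Add3  regs: r0:4,r1:2,r2:Add3,r3:8,r4:Add1,r5:13
  c7: CDB Add2=-7; issue ADD r4<-Add2  regs: r0:4,r1:2,r2:Add3,r3:8,r4:Add2,r5:13
  c8: stall  regs: r0:4,r1:2,r2:Add3,r3:8,r4:Add2,r5:13
  c9: CDB Add1=-9; issue ADD r0<-Add1  regs: r0:Add1,r1:2,r2:Add3,r3:8,r4:Add2,r5:13
  c10: -  regs: r0:Add1,r1:2,r2:Add3,r3:8,r4:Add2,r5:13
  c11: CDB Add1=4  regs: r0:4,r1:2,r2:Add3,r3:8,r4:Add2,r5:13

STATUS = TAG Add3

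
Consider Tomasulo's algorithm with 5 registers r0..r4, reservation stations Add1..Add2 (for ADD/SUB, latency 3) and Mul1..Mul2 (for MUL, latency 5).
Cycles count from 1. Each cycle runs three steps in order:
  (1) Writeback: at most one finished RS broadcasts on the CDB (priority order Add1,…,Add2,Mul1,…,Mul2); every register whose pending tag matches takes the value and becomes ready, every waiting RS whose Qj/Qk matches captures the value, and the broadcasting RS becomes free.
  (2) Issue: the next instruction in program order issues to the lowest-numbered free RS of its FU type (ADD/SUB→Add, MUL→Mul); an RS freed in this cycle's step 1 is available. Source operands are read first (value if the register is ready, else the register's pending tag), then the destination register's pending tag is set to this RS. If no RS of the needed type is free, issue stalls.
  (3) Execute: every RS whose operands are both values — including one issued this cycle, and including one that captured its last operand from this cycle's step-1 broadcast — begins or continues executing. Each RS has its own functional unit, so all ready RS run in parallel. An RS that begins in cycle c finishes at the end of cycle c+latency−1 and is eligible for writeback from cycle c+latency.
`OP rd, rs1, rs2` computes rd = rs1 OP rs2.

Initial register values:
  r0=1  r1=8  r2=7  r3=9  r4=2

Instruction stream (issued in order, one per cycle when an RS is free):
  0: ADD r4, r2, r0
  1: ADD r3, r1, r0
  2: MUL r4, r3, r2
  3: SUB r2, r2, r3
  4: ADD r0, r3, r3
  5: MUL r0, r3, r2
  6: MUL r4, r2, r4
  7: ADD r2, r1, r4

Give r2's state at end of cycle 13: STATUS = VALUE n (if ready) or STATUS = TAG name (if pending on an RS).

  c1: issue ADD r4<-Add1  regs: r0:1,r1:8,r2:7,r3:9,r4:Add1
  c2: issue ADD r3<-Add2  regs: r0:1,r1:8,r2:7,r3:Add2,r4:Add1
  c3: issue MUL r4<-Mul1  regs: r0:1,r1:8,r2:7,r3:Add2,r4:Mul1
  c4: CDB Add1=8; issue SUB r2<-Add1  regs: r0:1,r1:8,r2:Add1,r3:Add2,r4:Mul1
  c5: CDB Add2=9; issue ADD r0<-Add2  regs: r0:Add2,r1:8,r2:Add1,r3:9,r4:Mul1
  c6: issue MUL r0<-Mul2  regs: r0:Mul2,r1:8,r2:Add1,r3:9,r4:Mul1
  c7: stall  regs: r0:Mul2,r1:8,r2:Add1,r3:9,r4:Mul1
  c8: CDB Add1=-2; stall  regs: r0:Mul2,r1:8,r2:-2,r3:9,r4:Mul1
  c9: CDB Add2=18; stall  regs: r0:Mul2,r1:8,r2:-2,r3:9,r4:Mul1
  c10: CDB Mul1=63; issue MUL r4<-Mul1  regs: r0:Mul2,r1:8,r2:-2,r3:9,r4:Mul1
  c11: issue ADD r2<-Add1  regs: r0:Mul2,r1:8,r2:Add1,r3:9,r4:Mul1
  c12: -  regs: r0:Mul2,r1:8,r2:Add1,r3:9,r4:Mul1
  c13: CDB Mul2=-18  regs: r0:-18,r1:8,r2:Add1,r3:9,r4:Mul1

STATUS = TAG Add1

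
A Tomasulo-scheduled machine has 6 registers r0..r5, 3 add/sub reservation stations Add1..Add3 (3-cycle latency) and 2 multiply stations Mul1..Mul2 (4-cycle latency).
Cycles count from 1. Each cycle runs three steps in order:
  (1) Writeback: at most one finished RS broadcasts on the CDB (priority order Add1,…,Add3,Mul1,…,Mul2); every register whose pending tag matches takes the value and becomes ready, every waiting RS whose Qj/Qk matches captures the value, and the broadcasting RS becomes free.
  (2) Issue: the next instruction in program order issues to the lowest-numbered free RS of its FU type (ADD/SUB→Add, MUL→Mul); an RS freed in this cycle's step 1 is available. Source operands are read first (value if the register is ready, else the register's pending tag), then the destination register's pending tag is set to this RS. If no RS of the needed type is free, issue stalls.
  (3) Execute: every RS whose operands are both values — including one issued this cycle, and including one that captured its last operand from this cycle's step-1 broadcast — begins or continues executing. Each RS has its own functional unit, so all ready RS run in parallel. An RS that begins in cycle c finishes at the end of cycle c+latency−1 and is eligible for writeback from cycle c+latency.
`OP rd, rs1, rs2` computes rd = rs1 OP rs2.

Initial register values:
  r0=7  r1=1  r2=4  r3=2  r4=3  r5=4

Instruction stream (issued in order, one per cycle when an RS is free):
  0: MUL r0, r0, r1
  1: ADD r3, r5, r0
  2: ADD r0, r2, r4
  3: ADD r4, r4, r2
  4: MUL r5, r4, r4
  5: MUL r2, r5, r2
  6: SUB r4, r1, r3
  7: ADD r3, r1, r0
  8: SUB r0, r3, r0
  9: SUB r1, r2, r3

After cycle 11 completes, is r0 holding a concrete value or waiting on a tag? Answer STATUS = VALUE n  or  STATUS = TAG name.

  c1: issue MUL r0<-Mul1  regs: r0:Mul1,r1:1,r2:4,r3:2,r4:3,r5:4
  c2: issue ADD r3<-Add1  regs: r0:Mul1,r1:1,r2:4,r3:Add1,r4:3,r5:4
  c3: issue ADD r0<-Add2  regs: r0:Add2,r1:1,r2:4,r3:Add1,r4:3,r5:4
  c4: issue ADD r4<-Add3  regs: r0:Add2,r1:1,r2:4,r3:Add1,r4:Add3,r5:4
  c5: CDB Mul1=7; issue MUL r5<-Mul1  regs: r0:Add2,r1:1,r2:4,r3:Add1,r4:Add3,r5:Mul1
  c6: CDB Add2=7; issue MUL r2<-Mul2  regs: r0:7,r1:1,r2:Mul2,r3:Add1,r4:Add3,r5:Mul1
  c7: CDB Add3=7; issue SUB r4<-Add2  regs: r0:7,r1:1,r2:Mul2,r3:Add1,r4:Add2,r5:Mul1
  c8: CDB Add1=11; issue ADD r3<-Add1  regs: r0:7,r1:1,r2:Mul2,r3:Add1,r4:Add2,r5:Mul1
  c9: issue SUB r0<-Add3  regs: r0:Add3,r1:1,r2:Mul2,r3:Add1,r4:Add2,r5:Mul1
  c10: stall  regs: r0:Add3,r1:1,r2:Mul2,r3:Add1,r4:Add2,r5:Mul1
  c11: CDB Add1=8; issue SUB r1<-Add1  regs: r0:Add3,r1:Add1,r2:Mul2,r3:8,r4:Add2,r5:Mul1

STATUS = TAG Add3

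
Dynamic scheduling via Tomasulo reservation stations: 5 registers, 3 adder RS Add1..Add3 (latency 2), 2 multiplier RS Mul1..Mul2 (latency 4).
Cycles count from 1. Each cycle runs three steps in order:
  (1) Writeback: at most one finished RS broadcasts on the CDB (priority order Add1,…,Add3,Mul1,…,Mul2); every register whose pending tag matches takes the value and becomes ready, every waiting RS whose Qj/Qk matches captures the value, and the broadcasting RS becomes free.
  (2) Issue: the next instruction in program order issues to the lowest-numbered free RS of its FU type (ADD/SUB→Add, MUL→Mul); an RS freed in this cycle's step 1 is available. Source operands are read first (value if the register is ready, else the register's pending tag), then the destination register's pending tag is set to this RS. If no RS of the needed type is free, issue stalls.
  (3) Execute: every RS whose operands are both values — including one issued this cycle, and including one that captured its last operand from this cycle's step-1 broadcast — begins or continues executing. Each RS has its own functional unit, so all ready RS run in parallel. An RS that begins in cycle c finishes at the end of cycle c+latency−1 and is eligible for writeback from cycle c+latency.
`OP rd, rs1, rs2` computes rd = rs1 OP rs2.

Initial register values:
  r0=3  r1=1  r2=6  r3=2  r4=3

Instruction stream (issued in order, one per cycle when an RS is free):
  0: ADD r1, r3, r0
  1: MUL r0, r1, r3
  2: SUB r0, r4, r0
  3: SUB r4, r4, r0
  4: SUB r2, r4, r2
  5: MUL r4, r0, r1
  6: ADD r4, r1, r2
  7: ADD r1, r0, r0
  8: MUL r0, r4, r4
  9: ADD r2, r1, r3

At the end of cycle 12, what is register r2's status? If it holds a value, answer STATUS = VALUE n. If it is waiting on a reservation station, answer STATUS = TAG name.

STATUS = TAG Add3

cycle 1: issue ADD r1<-Add1 // r0:3,r1:Add1,r2:6,r3:2,r4:3
cycle 2: issue MUL r0<-Mul1 // r0:Mul1,r1:Add1,r2:6,r3:2,r4:3
cycle 3: CDB Add1=5; issue SUB r0<-Add1 // r0:Add1,r1:5,r2:6,r3:2,r4:3
cycle 4: issue SUB r4<-Add2 // r0:Add1,r1:5,r2:6,r3:2,r4:Add2
cycle 5: issue SUB r2<-Add3 // r0:Add1,r1:5,r2:Add3,r3:2,r4:Add2
cycle 6: issue MUL r4<-Mul2 // r0:Add1,r1:5,r2:Add3,r3:2,r4:Mul2
cycle 7: CDB Mul1=10; stall // r0:Add1,r1:5,r2:Add3,r3:2,r4:Mul2
cycle 8: stall // r0:Add1,r1:5,r2:Add3,r3:2,r4:Mul2
cycle 9: CDB Add1=-7; issue ADD r4<-Add1 // r0:-7,r1:5,r2:Add3,r3:2,r4:Add1
cycle 10: stall // r0:-7,r1:5,r2:Add3,r3:2,r4:Add1
cycle 11: CDB Add2=10; issue ADD r1<-Add2 // r0:-7,r1:Add2,r2:Add3,r3:2,r4:Add1
cycle 12: issue MUL r0<-Mul1 // r0:Mul1,r1:Add2,r2:Add3,r3:2,r4:Add1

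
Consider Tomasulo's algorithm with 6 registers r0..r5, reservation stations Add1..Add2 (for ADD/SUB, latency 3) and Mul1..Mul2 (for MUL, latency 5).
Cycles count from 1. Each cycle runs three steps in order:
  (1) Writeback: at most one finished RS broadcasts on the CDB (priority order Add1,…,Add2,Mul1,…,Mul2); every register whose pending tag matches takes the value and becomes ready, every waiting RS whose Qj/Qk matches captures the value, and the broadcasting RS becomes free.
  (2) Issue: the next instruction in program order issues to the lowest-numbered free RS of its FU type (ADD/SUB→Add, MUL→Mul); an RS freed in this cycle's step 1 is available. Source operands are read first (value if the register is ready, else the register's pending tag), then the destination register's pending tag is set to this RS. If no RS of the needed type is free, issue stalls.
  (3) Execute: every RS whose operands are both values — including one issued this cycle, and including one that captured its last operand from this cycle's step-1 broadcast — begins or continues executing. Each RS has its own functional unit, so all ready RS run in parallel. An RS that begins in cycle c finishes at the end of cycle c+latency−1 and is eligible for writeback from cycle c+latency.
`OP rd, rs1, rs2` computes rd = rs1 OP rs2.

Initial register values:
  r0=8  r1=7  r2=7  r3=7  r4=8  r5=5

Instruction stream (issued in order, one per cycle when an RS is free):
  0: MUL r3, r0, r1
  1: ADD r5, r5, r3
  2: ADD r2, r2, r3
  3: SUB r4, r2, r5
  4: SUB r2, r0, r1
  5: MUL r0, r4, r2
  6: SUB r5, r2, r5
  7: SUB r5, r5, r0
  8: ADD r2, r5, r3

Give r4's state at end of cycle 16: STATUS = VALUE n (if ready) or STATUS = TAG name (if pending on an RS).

cycle 1: issue MUL r3<-Mul1 // r0:8,r1:7,r2:7,r3:Mul1,r4:8,r5:5
cycle 2: issue ADD r5<-Add1 // r0:8,r1:7,r2:7,r3:Mul1,r4:8,r5:Add1
cycle 3: issue ADD r2<-Add2 // r0:8,r1:7,r2:Add2,r3:Mul1,r4:8,r5:Add1
cycle 4: stall // r0:8,r1:7,r2:Add2,r3:Mul1,r4:8,r5:Add1
cycle 5: stall // r0:8,r1:7,r2:Add2,r3:Mul1,r4:8,r5:Add1
cycle 6: CDB Mul1=56; stall // r0:8,r1:7,r2:Add2,r3:56,r4:8,r5:Add1
cycle 7: stall // r0:8,r1:7,r2:Add2,r3:56,r4:8,r5:Add1
cycle 8: stall // r0:8,r1:7,r2:Add2,r3:56,r4:8,r5:Add1
cycle 9: CDB Add1=61; issue SUB r4<-Add1 // r0:8,r1:7,r2:Add2,r3:56,r4:Add1,r5:61
cycle 10: CDB Add2=63; issue SUB r2<-Add2 // r0:8,r1:7,r2:Add2,r3:56,r4:Add1,r5:61
cycle 11: issue MUL r0<-Mul1 // r0:Mul1,r1:7,r2:Add2,r3:56,r4:Add1,r5:61
cycle 12: stall // r0:Mul1,r1:7,r2:Add2,r3:56,r4:Add1,r5:61
cycle 13: CDB Add1=2; issue SUB r5<-Add1 // r0:Mul1,r1:7,r2:Add2,r3:56,r4:2,r5:Add1
cycle 14: CDB Add2=1; issue SUB r5<-Add2 // r0:Mul1,r1:7,r2:1,r3:56,r4:2,r5:Add2
cycle 15: stall // r0:Mul1,r1:7,r2:1,r3:56,r4:2,r5:Add2
cycle 16: stall // r0:Mul1,r1:7,r2:1,r3:56,r4:2,r5:Add2

STATUS = VALUE 2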